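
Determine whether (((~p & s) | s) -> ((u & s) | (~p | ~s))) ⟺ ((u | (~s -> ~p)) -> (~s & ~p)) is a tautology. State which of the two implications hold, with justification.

Only the reverse direction holds.

(⇐) Assume the antecedent. If s is true, the antecedent cannot hold. If s is false, the consequent reduces to true regardless of the other variables. Either way the consequent holds.

(⇒) This fails. Under s = T, u = F, p = F, the left side is true but the right side is false.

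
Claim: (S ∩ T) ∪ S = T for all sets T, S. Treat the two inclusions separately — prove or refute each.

(⊆) This inclusion fails. Take T = ∅, S = {1}; then 1 ∈ (S ∩ T) ∪ S but 1 ∉ T.

(⊇) This inclusion fails. Take T = {1}, S = ∅; then 1 ∈ T but 1 ∉ (S ∩ T) ∪ S.

(⊆) fails and (⊇) fails.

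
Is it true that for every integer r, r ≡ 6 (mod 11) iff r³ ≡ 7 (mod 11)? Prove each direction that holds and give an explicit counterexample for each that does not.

Converse. Suppose r³ ≡ 7 (mod 11). The only residue r in {0, …, 10} with r³ ≡ 7 (mod 11) is r = 6, so r ≡ 6 (mod 11).

Forward direction. Suppose r ≡ 6 (mod 11). Write r = 11j + 6. Then (11j + 6)³ = 1331j³ + 2178j² + 1188j + 216 = 11(121j³ + 198j² + 108j + 19) + 7, so r³ ≡ 7 (mod 11).

Both directions hold.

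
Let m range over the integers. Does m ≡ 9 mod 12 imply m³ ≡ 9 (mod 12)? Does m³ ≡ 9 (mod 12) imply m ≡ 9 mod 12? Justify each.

(⇒) Suppose m ≡ 9 mod 12. Write m = 12j + 9. Then (12j + 9)³ = 1728j³ + 3888j² + 2916j + 729 = 12(144j³ + 324j² + 243j + 60) + 9, so m³ ≡ 9 (mod 12).

(⇐) For the converse, argue contrapositively. If m ≢ 9 (mod 12), then m is congruent to one of 0, 1, 2, 3, 4, 5, 6, 7, 8, 10, 11 modulo 12, and these give m³ ≡ 0, 1, 8, 3, 4, 5, 0, 7, 8, 4, 11 respectively — never 9.

Both directions hold; the statement is true.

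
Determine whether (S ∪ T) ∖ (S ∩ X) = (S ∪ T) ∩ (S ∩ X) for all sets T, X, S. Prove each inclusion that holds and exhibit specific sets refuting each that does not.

Both inclusions fail.

(⊆) This inclusion fails. Take T = {1}, X = ∅, S = ∅; then 1 ∈ (S ∪ T) ∖ (S ∩ X) but 1 ∉ (S ∪ T) ∩ (S ∩ X).

(⊇) This inclusion fails. Take T = ∅, X = {1}, S = {1}; then 1 ∈ (S ∪ T) ∩ (S ∩ X) but 1 ∉ (S ∪ T) ∖ (S ∩ X).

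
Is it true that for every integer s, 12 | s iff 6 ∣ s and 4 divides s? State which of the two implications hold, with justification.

(→) If 12 ∣ s, write s = 12q. Since 12 = 2·6, s = 6·(2q), so 6 ∣ s; and since 12 = 3·4, s = 4·(3q), so 4 ∣ s.

(←) Suppose 6 ∣ s and 4 ∣ s. Any common multiple of 6 and 4 is a multiple of their lcm; here lcm(6, 4) = 6·4/gcd(6, 4) = 24/2 = 12, so 12 ∣ s.

Both implications hold.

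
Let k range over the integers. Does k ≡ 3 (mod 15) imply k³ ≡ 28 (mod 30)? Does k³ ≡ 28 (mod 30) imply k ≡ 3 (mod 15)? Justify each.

(⇒) This fails: take k = 3. Then 3 ≡ 3 (mod 15), but 3³ = 27 ≡ 27 (mod 30), not 28.

(⇐) This fails: take k = 22. Then 22³ = 10648 ≡ 28 (mod 30), yet 22 ≡ 7 (mod 15), not 3.

Both directions fail.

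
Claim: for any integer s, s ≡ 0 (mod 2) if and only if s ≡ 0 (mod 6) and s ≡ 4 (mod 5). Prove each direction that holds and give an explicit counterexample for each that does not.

(→) This fails: s = 0 gives 0 ≡ 0 (mod 2) but 0 ≡ 0 (mod 5), so the conjunction on the right does not hold.

(←) Conversely, if s ≡ 0 (mod 6) and s ≡ 4 (mod 5), then by the Chinese remainder theorem s ≡ 24 (mod 30). Since 24 ≡ 0 (mod 2) and 2 ∣ 30, we get s ≡ 0 (mod 2).

Only the converse holds.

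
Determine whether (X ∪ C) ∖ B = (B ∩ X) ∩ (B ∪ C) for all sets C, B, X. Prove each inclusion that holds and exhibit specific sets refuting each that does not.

(⟹) This inclusion fails. Take C = {1}, B = ∅, X = ∅; then 1 ∈ (X ∪ C) ∖ B but 1 ∉ (B ∩ X) ∩ (B ∪ C).

(⟸) This inclusion fails. Take C = ∅, B = {1}, X = {1}; then 1 ∈ (B ∩ X) ∩ (B ∪ C) but 1 ∉ (X ∪ C) ∖ B.

(⊆) fails and (⊇) fails.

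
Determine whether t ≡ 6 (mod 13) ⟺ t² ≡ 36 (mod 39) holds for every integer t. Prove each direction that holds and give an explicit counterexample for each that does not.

(⟹) This fails: take t = 19. Then 19 ≡ 6 (mod 13), but 19² = 361 ≡ 10 (mod 39), not 36.

(⟸) This fails: take t = 33. Then 33² = 1089 ≡ 36 (mod 39), yet 33 ≡ 7 (mod 13), not 6.

Neither implication holds.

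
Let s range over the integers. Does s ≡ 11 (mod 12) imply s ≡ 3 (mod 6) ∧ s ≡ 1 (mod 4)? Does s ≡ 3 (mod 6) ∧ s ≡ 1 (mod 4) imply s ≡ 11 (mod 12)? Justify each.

Both directions fail.

(⟹) This fails: s = 11 gives 11 ≡ 11 (mod 12) but 11 ≡ 5 (mod 6), so the conjunction on the right does not hold.

(⟸) This fails: s = 9 satisfies both congruences on the right (9 ≡ 3 mod 6 and 9 ≡ 1 mod 4) yet 9 ≡ 9 (mod 12), not 11.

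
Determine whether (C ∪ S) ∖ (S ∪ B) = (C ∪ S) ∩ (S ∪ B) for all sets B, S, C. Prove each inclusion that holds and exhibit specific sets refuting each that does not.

Neither inclusion holds.

(⊆) This inclusion fails. Take B = ∅, S = ∅, C = {1}; then 1 ∈ (C ∪ S) ∖ (S ∪ B) but 1 ∉ (C ∪ S) ∩ (S ∪ B).

(⊇) This inclusion fails. Take B = ∅, S = {1}, C = ∅; then 1 ∈ (C ∪ S) ∩ (S ∪ B) but 1 ∉ (C ∪ S) ∖ (S ∪ B).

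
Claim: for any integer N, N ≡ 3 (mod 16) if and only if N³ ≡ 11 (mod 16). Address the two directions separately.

Both implications hold.

(←) Suppose N³ ≡ 11 (mod 16). The only residue r in {0, …, 15} with r³ ≡ 11 (mod 16) is r = 3, so N ≡ 3 (mod 16).

(→) Suppose N ≡ 3 (mod 16). Write N = 16j + 3. Then (16j + 3)³ = 4096j³ + 2304j² + 432j + 27 = 16(256j³ + 144j² + 27j + 1) + 11, so N³ ≡ 11 (mod 16).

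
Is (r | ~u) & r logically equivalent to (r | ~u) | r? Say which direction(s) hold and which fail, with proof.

Forward direction. Assume the antecedent. If r is true, (r | ~u) | r reduces to true regardless of the other variables. If r is false, the antecedent cannot hold. Either way (r | ~u) | r holds.

Converse. This fails. Under r = F, u = F, the left side is false but the right side is true.

Not equivalent: only (⇒) holds.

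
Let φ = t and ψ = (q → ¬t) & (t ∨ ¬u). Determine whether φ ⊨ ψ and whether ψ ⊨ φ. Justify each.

(→) This fails. Under u = F, q = T, t = T, the left side is true but the right side is false.

(←) This fails. Under u = F, q = F, t = F, the left side is false but the right side is true.

Both directions fail.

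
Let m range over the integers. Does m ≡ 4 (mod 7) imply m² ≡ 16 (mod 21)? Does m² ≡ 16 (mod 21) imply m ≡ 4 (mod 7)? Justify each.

(⟹) This fails: take m = 18. Then 18 ≡ 4 (mod 7), but 18² = 324 ≡ 9 (mod 21), not 16.

(⟸) This fails: take m = 10. Then 10² = 100 ≡ 16 (mod 21), yet 10 ≡ 3 (mod 7), not 4.

(⇒) fails and (⇐) fails.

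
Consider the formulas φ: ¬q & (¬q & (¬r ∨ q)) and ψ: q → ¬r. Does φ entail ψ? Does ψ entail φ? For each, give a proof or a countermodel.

Only the forward direction holds.

Forward direction. Assume the antecedent. If r is true, the antecedent cannot hold. If r is false, q → ¬r reduces to true regardless of the other variables. Either way q → ¬r holds.

Converse. This fails. Under r = T, q = F, the left side is false but the right side is true.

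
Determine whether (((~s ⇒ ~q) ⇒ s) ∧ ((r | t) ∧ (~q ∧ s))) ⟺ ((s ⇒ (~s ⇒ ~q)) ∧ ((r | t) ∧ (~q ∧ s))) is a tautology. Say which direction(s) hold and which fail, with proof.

[⇒] Assume the antecedent. If r is true, the antecedent forces (s = T, r = T, t = F, q = F) or (s = T, r = T, t = T, q = F), and the consequent holds there. If r is false, the antecedent forces (s = T, r = F, t = T, q = F), and the consequent holds there. Either way the consequent holds.

[⇐] Assume the antecedent. If r is true, the antecedent forces (s = T, r = T, t = F, q = F) or (s = T, r = T, t = T, q = F), and the consequent holds there. If r is false, the antecedent forces (s = T, r = F, t = T, q = F), and the consequent holds there. Either way the consequent holds.

Equivalent; both directions hold.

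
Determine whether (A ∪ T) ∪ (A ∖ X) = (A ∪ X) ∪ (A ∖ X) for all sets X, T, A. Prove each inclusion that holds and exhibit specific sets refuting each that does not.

(⊆) This inclusion fails. Take X = ∅, T = {1}, A = ∅; then 1 ∈ (A ∪ T) ∪ (A ∖ X) but 1 ∉ (A ∪ X) ∪ (A ∖ X).

(⊇) This inclusion fails. Take X = {1}, T = ∅, A = ∅; then 1 ∈ (A ∪ X) ∪ (A ∖ X) but 1 ∉ (A ∪ T) ∪ (A ∖ X).

Neither inclusion holds.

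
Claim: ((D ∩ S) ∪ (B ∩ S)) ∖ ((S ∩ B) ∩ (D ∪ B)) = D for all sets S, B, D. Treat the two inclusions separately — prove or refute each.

Forward inclusion. Let x ∈ ((D ∩ S) ∪ (B ∩ S)) ∖ ((S ∩ B) ∩ (D ∪ B)). Then x ∈ S ∩ D and x ∉ B, from which x ∈ D.

Reverse inclusion. This inclusion fails. Take S = ∅, B = ∅, D = {1}; then 1 ∈ D but 1 ∉ ((D ∩ S) ∪ (B ∩ S)) ∖ ((S ∩ B) ∩ (D ∪ B)).

The sets are not equal: only the forward inclusion holds.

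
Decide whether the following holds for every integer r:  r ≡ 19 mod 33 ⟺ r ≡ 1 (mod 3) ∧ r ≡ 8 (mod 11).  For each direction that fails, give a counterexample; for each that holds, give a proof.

(⇒) Suppose r ≡ 19 (mod 33); write r = 33j + 19. Since 3 ∣ 33, reducing mod 3 gives r ≡ 19 ≡ 1 (mod 3); since 11 ∣ 33, reducing mod 11 gives r ≡ 19 ≡ 8 (mod 11).

(⇐) Conversely, if r ≡ 1 (mod 3) and r ≡ 8 (mod 11), then by the Chinese remainder theorem r ≡ 19 (mod 33). This is exactly r ≡ 19 (mod 33).

Equivalent; both directions hold.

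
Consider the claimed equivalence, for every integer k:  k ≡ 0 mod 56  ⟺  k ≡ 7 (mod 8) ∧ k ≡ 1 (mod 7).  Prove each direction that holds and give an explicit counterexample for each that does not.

(⇒) fails and (⇐) fails.

Forward direction. This fails: k = 0 gives 0 ≡ 0 (mod 56) but 0 ≡ 0 (mod 8), so the conjunction on the right does not hold.

Converse. This fails: k = 15 satisfies both congruences on the right (15 ≡ 7 mod 8 and 15 ≡ 1 mod 7) yet 15 ≡ 15 (mod 56), not 0.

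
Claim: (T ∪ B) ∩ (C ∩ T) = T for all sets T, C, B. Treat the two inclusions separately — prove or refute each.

(⊆) holds; (⊇) fails.

(⟹) Let x ∈ (T ∪ B) ∩ (C ∩ T). Then either x ∈ T ∩ C and x ∉ B; or x ∈ T ∩ C ∩ B. In each case x ∈ T, so (T ∪ B) ∩ (C ∩ T) ⊆ T.

(⟸) This inclusion fails. Take T = {1}, C = ∅, B = ∅; then 1 ∈ T but 1 ∉ (T ∪ B) ∩ (C ∩ T).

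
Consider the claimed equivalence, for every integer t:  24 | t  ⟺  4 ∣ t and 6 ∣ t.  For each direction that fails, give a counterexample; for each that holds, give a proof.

Forward direction. If 24 ∣ t, write t = 24q. Since 24 = 6·4, t = 4·(6q), so 4 ∣ t; and since 24 = 4·6, t = 6·(4q), so 6 ∣ t.

Converse. This fails: take t = 12. Both 4 ∣ 12 and 6 ∣ 12, yet 12 is not a multiple of 24 (since 12 = 0·24 + 12), so 24 ∤ 12.

(⇒) holds; (⇐) fails.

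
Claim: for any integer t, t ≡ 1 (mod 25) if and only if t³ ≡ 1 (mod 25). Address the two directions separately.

[⇒] Suppose t ≡ 1 (mod 25). Write t = 25j + 1. Then (25j + 1)³ = 15625j³ + 1875j² + 75j + 1 = 25(625j³ + 75j² + 3j) + 1, so t³ ≡ 1 (mod 25).

[⇐] Conversely, suppose t³ ≡ 1 (mod 25). The only residue r in {0, …, 24} with r³ ≡ 1 (mod 25) is r = 1, so t ≡ 1 (mod 25).

Both directions hold; the statement is true.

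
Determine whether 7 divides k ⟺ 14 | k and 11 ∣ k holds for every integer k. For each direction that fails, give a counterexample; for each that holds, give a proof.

Not equivalent: only (⇐) holds.

(⟹) This fails: take k = 7. Certainly 7 ∣ 7, but 14 ∤ 7.

(⟸) Suppose 14 ∣ k and 11 ∣ k. Any common multiple of 14 and 11 is a multiple of their lcm; here gcd(14, 11) = 1, so lcm(14, 11) = 14·11 = 154, so 154 ∣ k. Since 7 ∣ 154, it follows that 7 ∣ k.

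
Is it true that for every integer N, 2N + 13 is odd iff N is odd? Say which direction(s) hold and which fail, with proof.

The forward direction fails; the converse holds.

Converse. Suppose N is odd. Since 2 is even, 2N is even for every N, so 2N + 13 has the same parity as 13, which is odd. Hence 2N + 13 is odd.

Forward direction. This fails: take N = 0. Then 2N + 13 = 13, which is odd, yet N = 0 is even, not odd.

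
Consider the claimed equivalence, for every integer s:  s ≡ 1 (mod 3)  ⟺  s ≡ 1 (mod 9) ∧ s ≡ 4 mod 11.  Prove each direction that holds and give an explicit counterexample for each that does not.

Only the reverse direction holds.

(⇐) If s ≡ 1 (mod 9) and s ≡ 4 (mod 11), then by the Chinese remainder theorem s ≡ 37 (mod 99). Since 37 ≡ 1 (mod 3) and 3 ∣ 99, we get s ≡ 1 (mod 3).

(⇒) This fails: s = 1 gives 1 ≡ 1 (mod 3) but 1 ≡ 1 (mod 11), so the conjunction on the right does not hold.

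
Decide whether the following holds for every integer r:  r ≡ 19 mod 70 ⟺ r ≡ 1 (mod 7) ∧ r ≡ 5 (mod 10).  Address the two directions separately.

(→) This fails: r = 19 gives 19 ≡ 19 (mod 70) but 19 ≡ 5 (mod 7), so the conjunction on the right does not hold.

(←) This fails: r = 15 satisfies both congruences on the right (15 ≡ 1 mod 7 and 15 ≡ 5 mod 10) yet 15 ≡ 15 (mod 70), not 19.

Both directions fail.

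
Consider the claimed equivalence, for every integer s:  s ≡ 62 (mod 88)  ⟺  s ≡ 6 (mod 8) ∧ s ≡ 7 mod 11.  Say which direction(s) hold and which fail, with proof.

Both implications hold.

(⟹) Suppose s ≡ 62 (mod 88); write s = 88j + 62. Since 8 ∣ 88, reducing mod 8 gives s ≡ 62 ≡ 6 (mod 8); since 11 ∣ 88, reducing mod 11 gives s ≡ 62 ≡ 7 (mod 11).

(⟸) Conversely, if s ≡ 6 (mod 8) and s ≡ 7 (mod 11), then by the Chinese remainder theorem s ≡ 62 (mod 88). This is exactly s ≡ 62 (mod 88).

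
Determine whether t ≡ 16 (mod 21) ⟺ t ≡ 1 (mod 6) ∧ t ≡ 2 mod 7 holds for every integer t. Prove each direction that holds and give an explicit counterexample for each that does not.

(⇒) This fails: t = 16 gives 16 ≡ 16 (mod 21) but 16 ≡ 4 (mod 6), so the conjunction on the right does not hold.

(⇐) Conversely, if t ≡ 1 (mod 6) and t ≡ 2 (mod 7), then by the Chinese remainder theorem t ≡ 37 (mod 42). Since 37 ≡ 16 (mod 21) and 21 ∣ 42, we get t ≡ 16 (mod 21).

The forward direction fails; the converse holds.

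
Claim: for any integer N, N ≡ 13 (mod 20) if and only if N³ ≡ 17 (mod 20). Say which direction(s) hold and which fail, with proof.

Both implications hold.

Forward direction. Suppose N ≡ 13 (mod 20). Write N = 20j + 13. Then (20j + 13)³ = 8000j³ + 15600j² + 10140j + 2197 = 20(400j³ + 780j² + 507j + 109) + 17, so N³ ≡ 17 (mod 20).

Converse. Suppose N³ ≡ 17 (mod 20). The only residue r in {0, …, 19} with r³ ≡ 17 (mod 20) is r = 13, so N ≡ 13 (mod 20).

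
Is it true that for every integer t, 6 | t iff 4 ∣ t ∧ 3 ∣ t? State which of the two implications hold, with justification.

(→) This fails: take t = 6. Certainly 6 ∣ 6, but 4 ∤ 6.

(←) Suppose 4 ∣ t and 3 ∣ t. Any common multiple of 4 and 3 is a multiple of their lcm; here gcd(4, 3) = 1, so lcm(4, 3) = 4·3 = 12, so 12 ∣ t. Since 6 ∣ 12, it follows that 6 ∣ t.

(⇒) fails; (⇐) holds.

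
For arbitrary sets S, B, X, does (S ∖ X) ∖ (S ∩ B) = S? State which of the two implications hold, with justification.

(⊆) holds; (⊇) fails.

(⊆) Let x ∈ (S ∖ X) ∖ (S ∩ B). Then x ∈ S and x ∉ B, X, from which x ∈ S.

(⊇) This inclusion fails. Take S = {1}, B = {1}, X = ∅; then 1 ∈ S but 1 ∉ (S ∖ X) ∖ (S ∩ B).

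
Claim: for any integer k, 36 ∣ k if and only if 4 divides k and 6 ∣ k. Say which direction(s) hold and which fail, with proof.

(⇐) This fails: take k = 12. Both 4 ∣ 12 and 6 ∣ 12, yet 12 is not a multiple of 36 (since 12 = 0·36 + 12), so 36 ∤ 12.

(⇒) If 36 ∣ k, write k = 36q. Since 36 = 9·4, k = 4·(9q), so 4 ∣ k; and since 36 = 6·6, k = 6·(6q), so 6 ∣ k.

(⇒) holds; (⇐) fails.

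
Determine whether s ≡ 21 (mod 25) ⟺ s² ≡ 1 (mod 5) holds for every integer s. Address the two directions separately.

Only the forward direction holds.

Converse. This fails: take s = 1. Then 1² = 1 ≡ 1 (mod 5), yet 1 ≡ 1 (mod 25), not 21.

Forward direction. Suppose s ≡ 21 (mod 25). Then s² ≡ 21² = 441 (mod 25), and since 5 ∣ 25, also s² ≡ 1 (mod 5).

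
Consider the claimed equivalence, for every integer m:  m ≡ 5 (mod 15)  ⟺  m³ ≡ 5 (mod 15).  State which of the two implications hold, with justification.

Both implications hold.

(⟹) Suppose m ≡ 5 (mod 15). Write m = 15j + 5. Then (15j + 5)³ = 3375j³ + 3375j² + 1125j + 125 = 15(225j³ + 225j² + 75j + 8) + 5, so m³ ≡ 5 (mod 15).

(⟸) Conversely, suppose m³ ≡ 5 (mod 15). The only residue r in {0, …, 14} with r³ ≡ 5 (mod 15) is r = 5, so m ≡ 5 (mod 15).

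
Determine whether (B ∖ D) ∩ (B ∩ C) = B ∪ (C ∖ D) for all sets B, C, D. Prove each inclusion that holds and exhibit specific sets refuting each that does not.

Reverse inclusion. This inclusion fails. Take B = {1}, C = ∅, D = ∅; then 1 ∈ B ∪ (C ∖ D) but 1 ∉ (B ∖ D) ∩ (B ∩ C).

Forward inclusion. Let x ∈ (B ∖ D) ∩ (B ∩ C). Then x ∈ B ∩ C and x ∉ D, from which x ∈ B ∪ (C ∖ D).

Only the forward inclusion holds.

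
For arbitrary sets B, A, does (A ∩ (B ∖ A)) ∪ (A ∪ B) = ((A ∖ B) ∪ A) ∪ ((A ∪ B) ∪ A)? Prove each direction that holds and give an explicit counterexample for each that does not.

(⊆) Let x ∈ (A ∩ (B ∖ A)) ∪ (A ∪ B). Then either x ∈ B and x ∉ A; or x ∈ A and x ∉ B; or x ∈ B ∩ A. In each case x ∈ ((A ∖ B) ∪ A) ∪ ((A ∪ B) ∪ A), so (A ∩ (B ∖ A)) ∪ (A ∪ B) ⊆ ((A ∖ B) ∪ A) ∪ ((A ∪ B) ∪ A).

(⊇) Let x ∈ ((A ∖ B) ∪ A) ∪ ((A ∪ B) ∪ A). Then either x ∈ B and x ∉ A; or x ∈ A and x ∉ B; or x ∈ B ∩ A. In each case x ∈ (A ∩ (B ∖ A)) ∪ (A ∪ B), so ((A ∖ B) ∪ A) ∪ ((A ∪ B) ∪ A) ⊆ (A ∩ (B ∖ A)) ∪ (A ∪ B).

The two sets are equal.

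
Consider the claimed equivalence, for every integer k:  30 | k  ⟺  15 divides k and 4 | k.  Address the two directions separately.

(←) Suppose 15 ∣ k and 4 ∣ k. Any common multiple of 15 and 4 is a multiple of their lcm; here gcd(15, 4) = 1, so lcm(15, 4) = 15·4 = 60, so 60 ∣ k. Since 30 ∣ 60, it follows that 30 ∣ k.

(→) This fails: take k = 30. Certainly 30 ∣ 30, but 4 ∤ 30.

Not equivalent: only (⇐) holds.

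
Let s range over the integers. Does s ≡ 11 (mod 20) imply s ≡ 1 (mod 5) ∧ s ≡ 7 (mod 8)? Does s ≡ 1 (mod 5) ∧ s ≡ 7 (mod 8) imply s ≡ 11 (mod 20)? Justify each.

(⇒) This fails: s = 11 gives 11 ≡ 11 (mod 20) but 11 ≡ 3 (mod 8), so the conjunction on the right does not hold.

(⇐) Conversely, if s ≡ 1 (mod 5) and s ≡ 7 (mod 8), then by the Chinese remainder theorem s ≡ 31 (mod 40). Since 31 ≡ 11 (mod 20) and 20 ∣ 40, we get s ≡ 11 (mod 20).

Only the reverse direction holds.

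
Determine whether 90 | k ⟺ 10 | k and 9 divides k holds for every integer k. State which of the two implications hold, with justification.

(←) Suppose 10 ∣ k and 9 ∣ k. Any common multiple of 10 and 9 is a multiple of their lcm; here gcd(10, 9) = 1, so lcm(10, 9) = 10·9 = 90, so 90 ∣ k.

(→) If 90 ∣ k, write k = 90q. Since 90 = 9·10, k = 10·(9q), so 10 ∣ k; and since 90 = 10·9, k = 9·(10q), so 9 ∣ k.

Equivalent; both directions hold.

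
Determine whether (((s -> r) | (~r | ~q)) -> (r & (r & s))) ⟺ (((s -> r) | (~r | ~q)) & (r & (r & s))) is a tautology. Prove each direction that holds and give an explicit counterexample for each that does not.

(⇒) Assume the antecedent. If s is true, the antecedent forces (s = T, q = F, r = T) or (s = T, q = T, r = T), and the consequent holds there. If s is false, the antecedent cannot hold. Either way the consequent holds.

(⇐) Assume the antecedent. If s is true, the antecedent forces (s = T, q = F, r = T) or (s = T, q = T, r = T), and the consequent holds there. If s is false, the antecedent cannot hold. Either way the consequent holds.

Both directions hold; the statement is true.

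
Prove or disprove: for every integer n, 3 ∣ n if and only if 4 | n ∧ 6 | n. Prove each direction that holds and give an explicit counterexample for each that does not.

Only the converse holds.

Forward direction. This fails: take n = 3. Certainly 3 ∣ 3, but 4 ∤ 3.

Converse. Suppose 4 ∣ n and 6 ∣ n. Any common multiple of 4 and 6 is a multiple of their lcm; here lcm(4, 6) = 4·6/gcd(4, 6) = 24/2 = 12, so 12 ∣ n. Since 3 ∣ 12, it follows that 3 ∣ n.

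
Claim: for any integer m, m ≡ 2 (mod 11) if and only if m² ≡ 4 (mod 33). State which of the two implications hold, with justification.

(⇒) This fails: take m = 24. Then 24 ≡ 2 (mod 11), but 24² = 576 ≡ 15 (mod 33), not 4.

(⇐) This fails: take m = 20. Then 20² = 400 ≡ 4 (mod 33), yet 20 ≡ 9 (mod 11), not 2.

Both directions fail.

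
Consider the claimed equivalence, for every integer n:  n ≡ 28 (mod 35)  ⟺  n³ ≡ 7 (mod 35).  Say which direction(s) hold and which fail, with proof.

Equivalent; both directions hold.

(⟸) Suppose n³ ≡ 7 (mod 35). The only residue r in {0, …, 34} with r³ ≡ 7 (mod 35) is r = 28, so n ≡ 28 (mod 35).

(⟹) Suppose n ≡ 28 (mod 35). Write n = 35j + 28. Then (35j + 28)³ = 42875j³ + 102900j² + 82320j + 21952 = 35(1225j³ + 2940j² + 2352j + 627) + 7, so n³ ≡ 7 (mod 35).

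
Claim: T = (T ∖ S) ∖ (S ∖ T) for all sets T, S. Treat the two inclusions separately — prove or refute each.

(⊆) fails; (⊇) holds.

(⊆) This inclusion fails. Take T = {1}, S = {1}; then 1 ∈ T but 1 ∉ (T ∖ S) ∖ (S ∖ T).

(⊇) Let x ∈ (T ∖ S) ∖ (S ∖ T). Then x ∈ T and x ∉ S, from which x ∈ T.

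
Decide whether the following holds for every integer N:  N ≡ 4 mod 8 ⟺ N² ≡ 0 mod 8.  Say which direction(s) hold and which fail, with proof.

(⇒) Suppose N ≡ 4 mod 8. Write N = 8j + 4. Then (8j + 4)² = 64j² + 64j + 16 = 8(8j² + 8j + 2) + 0, so N² ≡ 0 (mod 8).

(⇐) This fails: take N = 0. Then 0² = 0 ≡ 0 (mod 8), yet 0 ≡ 0 (mod 8), not 4.

The forward direction holds; the converse fails.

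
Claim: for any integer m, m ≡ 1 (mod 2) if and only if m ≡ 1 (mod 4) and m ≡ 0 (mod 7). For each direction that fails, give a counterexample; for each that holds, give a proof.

(→) This fails: m = 1 gives 1 ≡ 1 (mod 2) but 1 ≡ 1 (mod 7), so the conjunction on the right does not hold.

(←) Conversely, if m ≡ 1 (mod 4) and m ≡ 0 (mod 7), then by the Chinese remainder theorem m ≡ 21 (mod 28). Since 21 ≡ 1 (mod 2) and 2 ∣ 28, we get m ≡ 1 (mod 2).

Not equivalent: only (⇐) holds.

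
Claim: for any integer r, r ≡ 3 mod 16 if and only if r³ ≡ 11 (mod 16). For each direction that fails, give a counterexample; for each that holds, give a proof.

Both directions hold.

Forward direction. Suppose r ≡ 3 mod 16. Write r = 16j + 3. Then (16j + 3)³ = 4096j³ + 2304j² + 432j + 27 = 16(256j³ + 144j² + 27j + 1) + 11, so r³ ≡ 11 (mod 16).

Converse. Suppose r³ ≡ 11 (mod 16). The only residue r in {0, …, 15} with r³ ≡ 11 (mod 16) is r = 3, so r ≡ 3 (mod 16).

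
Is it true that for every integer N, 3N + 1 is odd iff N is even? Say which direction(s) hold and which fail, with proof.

(⇒) Suppose 3N + 1 is odd. Since 3 is odd, 3N and N have the same parity, so 3N + 1 ≡ N + 1 (mod 2). As 1 is odd, 3N + 1 is odd exactly when N is even. Thus N is even.

(⇐) Conversely, suppose N is even; write N = 2j. Then 3N + 1 = 3·(2j) + 1 = 2·3j + 1, which is odd.

Both implications hold.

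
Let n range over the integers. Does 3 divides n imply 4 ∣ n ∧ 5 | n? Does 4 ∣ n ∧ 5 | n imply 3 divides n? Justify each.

(⟹) This fails: take n = 3. Certainly 3 ∣ 3, but 4 ∤ 3.

(⟸) This fails: take n = 20. Both 4 ∣ 20 and 5 ∣ 20, yet 20 is not a multiple of 3 (since 20 = 6·3 + 2), so 3 ∤ 20.

Neither direction holds.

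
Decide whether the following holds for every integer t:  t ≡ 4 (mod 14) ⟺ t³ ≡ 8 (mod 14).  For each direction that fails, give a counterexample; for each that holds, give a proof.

Not equivalent: only (⇒) holds.

Forward direction. Suppose t ≡ 4 (mod 14). Write t = 14j + 4. Then (14j + 4)³ = 2744j³ + 2352j² + 672j + 64 = 14(196j³ + 168j² + 48j + 4) + 8, so t³ ≡ 8 (mod 14).

Converse. This fails: take t = 2. Then 2³ = 8 ≡ 8 (mod 14), yet 2 ≡ 2 (mod 14), not 4.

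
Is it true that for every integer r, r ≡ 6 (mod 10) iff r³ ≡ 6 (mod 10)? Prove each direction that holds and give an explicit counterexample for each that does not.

(⟹) Suppose r ≡ 6 (mod 10). Write r = 10j + 6. Then (10j + 6)³ = 1000j³ + 1800j² + 1080j + 216 = 10(100j³ + 180j² + 108j + 21) + 6, so r³ ≡ 6 (mod 10).

(⟸) For the converse, argue contrapositively. If r ≢ 6 (mod 10), then r is congruent to one of 0, 1, 2, 3, 4, 5, 7, 8, 9 modulo 10, and these give r³ ≡ 0, 1, 8, 7, 4, 5, 3, 2, 9 respectively — never 6.

Both directions hold; the statement is true.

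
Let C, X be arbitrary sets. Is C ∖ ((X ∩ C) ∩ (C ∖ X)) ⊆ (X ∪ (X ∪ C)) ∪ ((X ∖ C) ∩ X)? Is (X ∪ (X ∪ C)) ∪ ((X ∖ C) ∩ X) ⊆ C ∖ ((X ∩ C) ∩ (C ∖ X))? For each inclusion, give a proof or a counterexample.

(⊆) holds; (⊇) fails.

(⟹) Let x ∈ C ∖ ((X ∩ C) ∩ (C ∖ X)). Then either x ∈ C and x ∉ X; or x ∈ C ∩ X. In each case x ∈ (X ∪ (X ∪ C)) ∪ ((X ∖ C) ∩ X), so C ∖ ((X ∩ C) ∩ (C ∖ X)) ⊆ (X ∪ (X ∪ C)) ∪ ((X ∖ C) ∩ X).

(⟸) This inclusion fails. Take C = ∅, X = {1}; then 1 ∈ (X ∪ (X ∪ C)) ∪ ((X ∖ C) ∩ X) but 1 ∉ C ∖ ((X ∩ C) ∩ (C ∖ X)).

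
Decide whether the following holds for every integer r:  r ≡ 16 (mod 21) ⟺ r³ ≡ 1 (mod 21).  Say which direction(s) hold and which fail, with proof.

(⇒) holds; (⇐) fails.

Forward direction. Suppose r ≡ 16 (mod 21). Write r = 21j + 16. Then (21j + 16)³ = 9261j³ + 21168j² + 16128j + 4096 = 21(441j³ + 1008j² + 768j + 195) + 1, so r³ ≡ 1 (mod 21).

Converse. This fails: take r = 1. Then 1³ = 1 ≡ 1 (mod 21), yet 1 ≡ 1 (mod 21), not 16.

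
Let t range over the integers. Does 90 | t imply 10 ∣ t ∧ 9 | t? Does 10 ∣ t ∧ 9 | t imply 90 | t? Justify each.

[⇒] If 90 ∣ t, write t = 90q. Since 90 = 9·10, t = 10·(9q), so 10 ∣ t; and since 90 = 10·9, t = 9·(10q), so 9 ∣ t.

[⇐] Suppose 10 ∣ t and 9 ∣ t. Any common multiple of 10 and 9 is a multiple of their lcm; here gcd(10, 9) = 1, so lcm(10, 9) = 10·9 = 90, so 90 ∣ t.

Equivalent; both directions hold.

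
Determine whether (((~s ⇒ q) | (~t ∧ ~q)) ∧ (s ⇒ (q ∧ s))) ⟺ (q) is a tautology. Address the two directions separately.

(⇒) fails; (⇐) holds.

(→) This fails. Under s = F, q = F, t = F, the left side is true but the right side is false.

(←) Assume the antecedent. If s is true, the antecedent forces (s = T, q = T, t = F) or (s = T, q = T, t = T), and the consequent holds there. If s is false, the antecedent forces (s = F, q = T, t = F) or (s = F, q = T, t = T), and the consequent holds there. Either way the consequent holds.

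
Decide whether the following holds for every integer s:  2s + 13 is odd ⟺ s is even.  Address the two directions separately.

(⟹) This fails: take s = 7. Then 2s + 13 = 27, which is odd, yet s = 7 is odd, not even.

(⟸) Suppose s is even. Since 2 is even, 2s is even for every s, so 2s + 13 has the same parity as 13, which is odd. Hence 2s + 13 is odd.

(⇒) fails; (⇐) holds.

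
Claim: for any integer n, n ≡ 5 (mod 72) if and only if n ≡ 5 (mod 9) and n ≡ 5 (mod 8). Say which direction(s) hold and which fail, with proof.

(⇒) Suppose n ≡ 5 (mod 72); write n = 72j + 5. Since 9 ∣ 72, reducing mod 9 gives n ≡ 5 (mod 9); since 8 ∣ 72, reducing mod 8 gives n ≡ 5 (mod 8).

(⇐) Conversely, if n ≡ 5 (mod 9) and n ≡ 5 (mod 8), then by the Chinese remainder theorem n ≡ 5 (mod 72). This is exactly n ≡ 5 (mod 72).

The biconditional holds.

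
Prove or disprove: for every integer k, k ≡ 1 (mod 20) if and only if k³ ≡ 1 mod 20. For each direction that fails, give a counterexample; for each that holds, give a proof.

The biconditional holds.

(⇒) Suppose k ≡ 1 (mod 20). Write k = 20j + 1. Then (20j + 1)³ = 8000j³ + 1200j² + 60j + 1 = 20(400j³ + 60j² + 3j) + 1, so k³ ≡ 1 (mod 20).

(⇐) Conversely, suppose k³ ≡ 1 (mod 20). The only residue r in {0, …, 19} with r³ ≡ 1 (mod 20) is r = 1, so k ≡ 1 (mod 20).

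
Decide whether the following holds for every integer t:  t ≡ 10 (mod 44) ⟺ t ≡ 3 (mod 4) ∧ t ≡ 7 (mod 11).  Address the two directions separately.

(⟹) This fails: t = 10 gives 10 ≡ 10 (mod 44) but 10 ≡ 2 (mod 4), so the conjunction on the right does not hold.

(⟸) This fails: t = 7 satisfies both congruences on the right (7 ≡ 3 mod 4 and 7 ≡ 7 mod 11) yet 7 ≡ 7 (mod 44), not 10.

(⇒) fails and (⇐) fails.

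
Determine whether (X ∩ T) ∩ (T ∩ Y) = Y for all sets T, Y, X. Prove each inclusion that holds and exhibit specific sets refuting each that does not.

Forward inclusion. Let x ∈ (X ∩ T) ∩ (T ∩ Y). Then x ∈ T ∩ Y ∩ X, from which x ∈ Y.

Reverse inclusion. This inclusion fails. Take T = ∅, Y = {1}, X = ∅; then 1 ∈ Y but 1 ∉ (X ∩ T) ∩ (T ∩ Y).

(⊆) holds; (⊇) fails.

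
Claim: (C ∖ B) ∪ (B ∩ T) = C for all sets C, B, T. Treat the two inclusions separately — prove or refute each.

(⊆) This inclusion fails. Take C = ∅, B = {1}, T = {1}; then 1 ∈ (C ∖ B) ∪ (B ∩ T) but 1 ∉ C.

(⊇) This inclusion fails. Take C = {1}, B = {1}, T = ∅; then 1 ∈ C but 1 ∉ (C ∖ B) ∪ (B ∩ T).

Neither inclusion holds.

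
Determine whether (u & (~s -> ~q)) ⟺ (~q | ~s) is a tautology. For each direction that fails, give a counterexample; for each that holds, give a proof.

(→) This fails. Under q = T, u = T, s = T, the left side is true but the right side is false.

(←) This fails. Under q = F, u = F, s = F, the left side is false but the right side is true.

Neither direction holds.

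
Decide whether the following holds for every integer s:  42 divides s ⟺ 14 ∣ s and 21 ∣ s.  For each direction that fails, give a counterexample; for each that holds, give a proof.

(⇐) Suppose 14 ∣ s and 21 ∣ s. Any common multiple of 14 and 21 is a multiple of their lcm; here lcm(14, 21) = 14·21/gcd(14, 21) = 294/7 = 42, so 42 ∣ s.

(⇒) If 42 ∣ s, write s = 42q. Since 42 = 3·14, s = 14·(3q), so 14 ∣ s; and since 42 = 2·21, s = 21·(2q), so 21 ∣ s.

The biconditional holds.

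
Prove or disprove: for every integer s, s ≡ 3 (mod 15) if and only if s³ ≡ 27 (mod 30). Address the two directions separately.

(⟹) This fails: take s = 18. Then 18 ≡ 3 (mod 15), but 18³ = 5832 ≡ 12 (mod 30), not 27.

(⟸) Conversely, the residues r modulo 30 with r³ ≡ 27 (mod 30) are exactly {3}, and each is ≡ 3 (mod 15).

(⇒) fails; (⇐) holds.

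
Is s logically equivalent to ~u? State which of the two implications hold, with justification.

[⇒] This fails. Under s = T, u = T, the left side is true but the right side is false.

[⇐] This fails. Under s = F, u = F, the left side is false but the right side is true.

Both directions fail.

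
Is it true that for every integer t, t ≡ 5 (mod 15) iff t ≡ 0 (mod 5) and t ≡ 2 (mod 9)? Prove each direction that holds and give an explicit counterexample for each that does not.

Only the converse holds.

[⇐] If t ≡ 0 (mod 5) and t ≡ 2 (mod 9), then by the Chinese remainder theorem t ≡ 20 (mod 45). Since 20 ≡ 5 (mod 15) and 15 ∣ 45, we get t ≡ 5 (mod 15).

[⇒] This fails: t = 35 gives 35 ≡ 5 (mod 15) but 35 ≡ 8 (mod 9), so the conjunction on the right does not hold.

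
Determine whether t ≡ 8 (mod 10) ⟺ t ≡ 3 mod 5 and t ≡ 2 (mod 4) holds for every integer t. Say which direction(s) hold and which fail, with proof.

Only the converse holds.

Forward direction. This fails: t = 8 gives 8 ≡ 8 (mod 10) but 8 ≡ 0 (mod 4), so the conjunction on the right does not hold.

Converse. If t ≡ 3 (mod 5) and t ≡ 2 (mod 4), then by the Chinese remainder theorem t ≡ 18 (mod 20). Since 18 ≡ 8 (mod 10) and 10 ∣ 20, we get t ≡ 8 (mod 10).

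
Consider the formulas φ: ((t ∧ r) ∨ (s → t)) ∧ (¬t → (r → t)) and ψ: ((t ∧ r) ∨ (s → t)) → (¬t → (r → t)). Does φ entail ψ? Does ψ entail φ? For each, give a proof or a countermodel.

Only the forward implication holds.

(⇒) Assume the antecedent. If t is true, the consequent reduces to true regardless of the other variables. If t is false, the antecedent forces (t = F, s = F, r = F), and the consequent holds there. Either way the consequent holds.

(⇐) This fails. Under t = F, s = T, r = F, the left side is false but the right side is true.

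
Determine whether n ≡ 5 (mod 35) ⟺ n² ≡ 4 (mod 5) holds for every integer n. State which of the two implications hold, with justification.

Neither implication holds.

(⟹) This fails: take n = 5. Then 5 ≡ 5 (mod 35), but 5² = 25 ≡ 0 (mod 5), not 4.

(⟸) This fails: take n = 2. Then 2² = 4 ≡ 4 (mod 5), yet 2 ≡ 2 (mod 35), not 5.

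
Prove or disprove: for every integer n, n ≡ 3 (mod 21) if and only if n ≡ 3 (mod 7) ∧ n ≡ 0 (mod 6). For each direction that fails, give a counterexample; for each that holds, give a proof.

The forward direction fails; the converse holds.

(⇒) This fails: n = 3 gives 3 ≡ 3 (mod 21) but 3 ≡ 3 (mod 6), so the conjunction on the right does not hold.

(⇐) Conversely, if n ≡ 3 (mod 7) and n ≡ 0 (mod 6), then by the Chinese remainder theorem n ≡ 24 (mod 42). Since 24 ≡ 3 (mod 21) and 21 ∣ 42, we get n ≡ 3 (mod 21).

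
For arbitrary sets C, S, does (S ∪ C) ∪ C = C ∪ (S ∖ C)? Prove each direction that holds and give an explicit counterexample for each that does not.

The two sets are equal.

(⟹) Let x ∈ (S ∪ C) ∪ C. Then either x ∈ C and x ∉ S; or x ∈ S and x ∉ C; or x ∈ C ∩ S. In each case x ∈ C ∪ (S ∖ C), so (S ∪ C) ∪ C ⊆ C ∪ (S ∖ C).

(⟸) Let x ∈ C ∪ (S ∖ C). Then either x ∈ C and x ∉ S; or x ∈ S and x ∉ C; or x ∈ C ∩ S. In each case x ∈ (S ∪ C) ∪ C, so C ∪ (S ∖ C) ⊆ (S ∪ C) ∪ C.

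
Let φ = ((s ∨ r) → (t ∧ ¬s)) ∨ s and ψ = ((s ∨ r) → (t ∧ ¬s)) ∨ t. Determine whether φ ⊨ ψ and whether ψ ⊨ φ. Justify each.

Forward direction. This fails. Under t = F, s = T, r = F, the left side is true but the right side is false.

Converse. Assume the antecedent. If t is true, ((s ∨ r) → (t ∧ ¬s)) ∨ s reduces to true regardless of the other variables. If t is false, the antecedent forces (t = F, s = F, r = F), and ((s ∨ r) → (t ∧ ¬s)) ∨ s holds there. Either way ((s ∨ r) → (t ∧ ¬s)) ∨ s holds.

Only the reverse direction holds.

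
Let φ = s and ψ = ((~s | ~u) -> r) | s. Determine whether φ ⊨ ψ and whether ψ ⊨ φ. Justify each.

(⇐) This fails. Under s = F, r = T, u = F, the left side is false but the right side is true.

(⇒) Assume the antecedent. If s is true, ((~s | ~u) -> r) | s reduces to true regardless of the other variables. If s is false, the antecedent cannot hold. Either way ((~s | ~u) -> r) | s holds.

Only the forward implication holds.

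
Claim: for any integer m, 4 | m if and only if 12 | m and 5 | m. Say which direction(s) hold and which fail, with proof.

(⟹) This fails: take m = 4. Certainly 4 ∣ 4, but 12 ∤ 4.

(⟸) Suppose 12 ∣ m and 5 ∣ m. Any common multiple of 12 and 5 is a multiple of their lcm; here gcd(12, 5) = 1, so lcm(12, 5) = 12·5 = 60, so 60 ∣ m. Since 4 ∣ 60, it follows that 4 ∣ m.

The forward direction fails; the converse holds.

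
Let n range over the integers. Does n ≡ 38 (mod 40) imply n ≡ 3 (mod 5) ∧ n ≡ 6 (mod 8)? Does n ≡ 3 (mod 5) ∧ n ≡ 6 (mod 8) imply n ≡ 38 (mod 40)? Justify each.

Forward direction. Suppose n ≡ 38 (mod 40); write n = 40j + 38. Since 5 ∣ 40, reducing mod 5 gives n ≡ 38 ≡ 3 (mod 5); since 8 ∣ 40, reducing mod 8 gives n ≡ 38 ≡ 6 (mod 8).

Converse. If n ≡ 3 (mod 5) and n ≡ 6 (mod 8), then by the Chinese remainder theorem n ≡ 38 (mod 40). This is exactly n ≡ 38 (mod 40).

Both implications hold.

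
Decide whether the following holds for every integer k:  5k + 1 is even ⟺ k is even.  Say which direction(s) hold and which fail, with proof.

(⇒) fails and (⇐) fails.

[⇒] This fails: k = 7 gives 5k + 1 = 36, which is even, but 7 is odd, not even.

[⇐] This also fails: k = 6 is even, but 5k + 1 = 31 is odd, not even.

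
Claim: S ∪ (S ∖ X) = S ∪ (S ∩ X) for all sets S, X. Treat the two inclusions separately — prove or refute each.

The two sets are equal.

(⊆) Let x ∈ S ∪ (S ∖ X). Then either x ∈ S and x ∉ X; or x ∈ S ∩ X. In each case x ∈ S ∪ (S ∩ X), so S ∪ (S ∖ X) ⊆ S ∪ (S ∩ X).

(⊇) Let x ∈ S ∪ (S ∩ X). Then either x ∈ S and x ∉ X; or x ∈ S ∩ X. In each case x ∈ S ∪ (S ∖ X), so S ∪ (S ∩ X) ⊆ S ∪ (S ∖ X).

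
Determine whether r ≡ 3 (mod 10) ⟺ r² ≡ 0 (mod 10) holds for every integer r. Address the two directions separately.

(⇒) fails and (⇐) fails.

(⇒) This fails: take r = 3. Then 3 ≡ 3 (mod 10), but 3² = 9 ≡ 9 (mod 10), not 0.

(⇐) This fails: take r = 0. Then 0² = 0 ≡ 0 (mod 10), yet 0 ≡ 0 (mod 10), not 3.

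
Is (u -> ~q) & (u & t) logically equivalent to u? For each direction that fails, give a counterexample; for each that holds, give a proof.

(⇒) Assume the antecedent. If q is true, the antecedent cannot hold. If q is false, the antecedent forces (q = F, u = T, t = T), and u holds there. Either way u holds.

(⇐) This fails. Under q = F, u = T, t = F, the left side is false but the right side is true.

Only the forward implication holds.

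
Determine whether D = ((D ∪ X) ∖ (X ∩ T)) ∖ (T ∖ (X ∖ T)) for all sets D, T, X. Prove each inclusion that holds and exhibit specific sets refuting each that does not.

(⊆) This inclusion fails. Take D = {1}, T = {1}, X = ∅; then 1 ∈ D but 1 ∉ ((D ∪ X) ∖ (X ∩ T)) ∖ (T ∖ (X ∖ T)).

(⊇) This inclusion fails. Take D = ∅, T = ∅, X = {1}; then 1 ∈ ((D ∪ X) ∖ (X ∩ T)) ∖ (T ∖ (X ∖ T)) but 1 ∉ D.

Neither inclusion holds.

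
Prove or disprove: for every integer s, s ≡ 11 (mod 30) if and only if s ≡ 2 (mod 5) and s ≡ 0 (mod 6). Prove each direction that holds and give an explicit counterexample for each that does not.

Neither direction holds.

(⇒) This fails: s = 11 gives 11 ≡ 11 (mod 30) but 11 ≡ 1 (mod 5), so the conjunction on the right does not hold.

(⇐) This fails: s = 12 satisfies both congruences on the right (12 ≡ 2 mod 5 and 12 ≡ 0 mod 6) yet 12 ≡ 12 (mod 30), not 11.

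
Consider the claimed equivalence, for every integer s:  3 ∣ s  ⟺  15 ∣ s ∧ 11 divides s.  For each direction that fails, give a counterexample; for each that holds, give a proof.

(→) This fails: take s = 3. Certainly 3 ∣ 3, but 15 ∤ 3.

(←) Suppose 15 ∣ s and 11 ∣ s. Any common multiple of 15 and 11 is a multiple of their lcm; here gcd(15, 11) = 1, so lcm(15, 11) = 15·11 = 165, so 165 ∣ s. Since 3 ∣ 165, it follows that 3 ∣ s.

The forward direction fails; the converse holds.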